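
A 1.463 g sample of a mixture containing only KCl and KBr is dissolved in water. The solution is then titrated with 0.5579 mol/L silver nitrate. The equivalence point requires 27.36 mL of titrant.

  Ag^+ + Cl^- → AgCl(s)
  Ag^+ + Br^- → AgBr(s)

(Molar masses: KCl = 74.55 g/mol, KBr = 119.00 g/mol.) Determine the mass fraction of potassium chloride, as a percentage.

n(AgNO3) = 0.02736 × 0.5579 = 0.01526 mol
Let x = n(KCl), y = n(KBr).
Titrant: 1x + 1y = 0.01526;  mass: 74.55x + 119.00y = 1.463
Solving, x = 7.951 × 10^-3 mol, y = 7.313 × 10^-3 mol
mass of KCl = 7.951 × 10^-3 × 74.55 = 0.5928 g
% KCl = 0.5928 / 1.463 × 100 = 40.52 %

40.52 %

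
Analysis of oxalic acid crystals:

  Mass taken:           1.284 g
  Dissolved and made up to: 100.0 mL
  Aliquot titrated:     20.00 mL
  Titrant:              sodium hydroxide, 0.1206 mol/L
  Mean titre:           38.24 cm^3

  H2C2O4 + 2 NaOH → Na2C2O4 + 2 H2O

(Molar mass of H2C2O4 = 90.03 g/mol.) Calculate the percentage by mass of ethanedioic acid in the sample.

n(NaOH) per titration = 0.03824 × 0.1206 = 4.612 × 10^-3 mol
From the 1:2 ratio, n(H2C2O4) in each aliquot = 1/2 × 4.612 × 10^-3 = 2.306 × 10^-3 mol
n(H2C2O4) in the whole flask = 2.306 × 10^-3 × 100.0/20.00 = 0.01153 mol
mass of H2C2O4 = 0.01153 × 90.03 = 1.038 g
% H2C2O4 = 1.038 / 1.284 × 100 = 80.84 %

80.84 %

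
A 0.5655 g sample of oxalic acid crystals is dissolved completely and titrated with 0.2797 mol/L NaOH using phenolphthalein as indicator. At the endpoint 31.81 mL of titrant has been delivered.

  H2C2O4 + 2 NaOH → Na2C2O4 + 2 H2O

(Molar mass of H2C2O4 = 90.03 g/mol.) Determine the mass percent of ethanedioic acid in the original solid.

70.82 %

n(NaOH) = 0.03181 L × 0.2797 mol/L = 8.897 × 10^-3 mol
From the 1:2 ratio, n(H2C2O4) = 1/2 × 8.897 × 10^-3 = 4.449 × 10^-3 mol
mass of H2C2O4 = 4.449 × 10^-3 × 90.03 g/mol = 0.4005 g
% H2C2O4 = 0.4005 / 0.5655 × 100 = 70.82 %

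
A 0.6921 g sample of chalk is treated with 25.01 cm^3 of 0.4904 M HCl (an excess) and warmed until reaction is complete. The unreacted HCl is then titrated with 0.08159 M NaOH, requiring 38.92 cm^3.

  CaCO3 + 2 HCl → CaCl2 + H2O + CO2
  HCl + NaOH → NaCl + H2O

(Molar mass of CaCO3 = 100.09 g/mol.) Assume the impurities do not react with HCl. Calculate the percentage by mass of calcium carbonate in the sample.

n(HCl) added = 0.02501 × 0.4904 = 0.01226 mol
n(NaOH) used in back-titration = 0.03892 × 0.08159 = 3.175 × 10^-3 mol
n(HCl) left over = 3.175 × 10^-3 mol (1:1 ratio)
n(HCl) consumed by analyte = 0.01226 − 3.175 × 10^-3 = 9.089 × 10^-3 mol
From the 1:2 ratio, n(CaCO3) = 1/2 × 9.089 × 10^-3 = 4.545 × 10^-3 mol
mass of CaCO3 = 4.545 × 10^-3 × 100.09 = 0.4549 g
% CaCO3 = 0.4549 / 0.6921 × 100 = 65.72 %

65.72 %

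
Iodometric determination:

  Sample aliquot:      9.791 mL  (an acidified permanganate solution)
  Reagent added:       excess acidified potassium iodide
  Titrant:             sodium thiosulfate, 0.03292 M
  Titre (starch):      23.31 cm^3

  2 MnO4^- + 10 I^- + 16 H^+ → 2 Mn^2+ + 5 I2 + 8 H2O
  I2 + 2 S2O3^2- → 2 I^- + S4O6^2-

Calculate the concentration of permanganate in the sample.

n(S2O3^2-) = 0.02331 × 0.03292 = 7.674 × 10^-4 mol
n(I2) = n(S2O3^2-)/2 = 3.837 × 10^-4 mol
From the 2:5 ratio, n(MnO4^-) in the aliquot = 2/5 × 3.837 × 10^-4 = 1.535 × 10^-4 mol
[MnO4^-] = 1.535 × 10^-4 / 0.009791 = 0.01567 mol/L

0.01567 M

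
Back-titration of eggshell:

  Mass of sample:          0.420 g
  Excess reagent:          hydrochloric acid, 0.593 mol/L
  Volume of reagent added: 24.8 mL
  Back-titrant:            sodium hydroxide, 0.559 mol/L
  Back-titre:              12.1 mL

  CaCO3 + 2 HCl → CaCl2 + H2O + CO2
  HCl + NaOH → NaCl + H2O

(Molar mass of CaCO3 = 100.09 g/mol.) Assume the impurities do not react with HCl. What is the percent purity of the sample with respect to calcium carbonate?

94.6 %

n(HCl) added = 0.0248 × 0.593 = 0.0147 mol
n(NaOH) used in back-titration = 0.0121 × 0.559 = 6.76 × 10^-3 mol
n(HCl) left over = 6.76 × 10^-3 mol (1:1 ratio)
n(HCl) consumed by analyte = 0.0147 − 6.76 × 10^-3 = 7.94 × 10^-3 mol
From the 1:2 ratio, n(CaCO3) = 1/2 × 7.94 × 10^-3 = 3.97 × 10^-3 mol
mass of CaCO3 = 3.97 × 10^-3 × 100.09 = 0.397 g
% CaCO3 = 0.397 / 0.420 × 100 = 94.6 %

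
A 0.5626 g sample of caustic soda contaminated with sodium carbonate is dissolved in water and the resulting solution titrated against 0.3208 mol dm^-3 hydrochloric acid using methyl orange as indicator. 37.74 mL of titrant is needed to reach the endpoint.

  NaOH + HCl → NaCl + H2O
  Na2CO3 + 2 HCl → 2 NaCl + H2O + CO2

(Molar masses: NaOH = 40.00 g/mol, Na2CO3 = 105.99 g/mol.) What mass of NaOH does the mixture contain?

n(HCl) = 0.03774 × 0.3208 = 0.01211 mol
Let x = n(NaOH), y = n(Na2CO3).
Titrant: 1x + 2y = 0.01211;  mass: 40.00x + 105.99y = 0.5626
Solving, x = 6.080 × 10^-3 mol, y = 3.013 × 10^-3 mol
mass of NaOH = 6.080 × 10^-3 × 40.00 = 0.2432 g

0.2432 g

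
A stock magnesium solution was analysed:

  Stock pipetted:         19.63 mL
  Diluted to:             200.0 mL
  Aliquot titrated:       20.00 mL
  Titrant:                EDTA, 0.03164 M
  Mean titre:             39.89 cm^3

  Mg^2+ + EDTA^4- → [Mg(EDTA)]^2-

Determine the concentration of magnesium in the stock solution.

n(EDTA) = 0.03989 × 0.03164 = 1.262 × 10^-3 mol
n(Mg2+) in the aliquot = 1.262 × 10^-3 mol (1:1 ratio)
[Mg2+]_dilute = 1.262 × 10^-3 / 0.02000 = 0.06311 mol/L
Dilution factor = 200.0 / 19.63 = 10.19
[Mg2+]_stock = 0.06311 × 10.19 = 0.6430 mol/L

0.6430 M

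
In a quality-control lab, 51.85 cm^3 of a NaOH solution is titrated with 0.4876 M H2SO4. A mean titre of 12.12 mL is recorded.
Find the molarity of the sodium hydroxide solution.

0.2280 M

2 NaOH + H2SO4 → Na2SO4 + 2 H2O
n(H2SO4) = 0.01212 L × 0.4876 mol/L = 5.910 × 10^-3 mol
From the 2:1 mole ratio, n(NaOH) = 2/1 × 5.910 × 10^-3 = 0.01182 mol
[NaOH] = 0.01182 mol / 0.05185 L = 0.2280 mol/L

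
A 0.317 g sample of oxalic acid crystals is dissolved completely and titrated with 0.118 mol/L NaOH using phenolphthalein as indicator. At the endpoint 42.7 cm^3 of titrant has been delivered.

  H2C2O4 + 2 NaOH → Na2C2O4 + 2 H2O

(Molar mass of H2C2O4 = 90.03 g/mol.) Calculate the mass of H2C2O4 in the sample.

0.227 g

n(NaOH) = 0.0427 L × 0.118 mol/L = 5.04 × 10^-3 mol
From the 1:2 ratio, n(H2C2O4) = 1/2 × 5.04 × 10^-3 = 2.52 × 10^-3 mol
mass of H2C2O4 = 2.52 × 10^-3 × 90.03 g/mol = 0.227 g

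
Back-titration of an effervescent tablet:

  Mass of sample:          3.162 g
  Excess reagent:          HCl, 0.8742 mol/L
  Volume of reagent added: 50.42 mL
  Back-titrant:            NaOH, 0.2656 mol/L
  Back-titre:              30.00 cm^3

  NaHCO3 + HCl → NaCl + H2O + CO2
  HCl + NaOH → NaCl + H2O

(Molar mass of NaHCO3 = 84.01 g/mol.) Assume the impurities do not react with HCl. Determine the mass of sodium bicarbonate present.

n(HCl) added = 0.05042 × 0.8742 = 0.04408 mol
n(NaOH) used in back-titration = 0.03000 × 0.2656 = 7.968 × 10^-3 mol
n(HCl) left over = 7.968 × 10^-3 mol (1:1 ratio)
n(HCl) consumed by analyte = 0.04408 − 7.968 × 10^-3 = 0.03611 mol
n(NaHCO3) = 0.03611 mol (1:1 ratio)
mass of NaHCO3 = 0.03611 × 84.01 = 3.034 g

3.034 g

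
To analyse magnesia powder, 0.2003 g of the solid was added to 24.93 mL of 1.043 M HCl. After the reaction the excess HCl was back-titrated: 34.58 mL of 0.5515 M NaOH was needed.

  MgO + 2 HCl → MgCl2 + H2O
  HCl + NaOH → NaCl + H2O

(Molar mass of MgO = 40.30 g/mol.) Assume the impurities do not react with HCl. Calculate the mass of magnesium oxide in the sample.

0.1397 g

n(HCl) added = 0.02493 × 1.043 = 0.02600 mol
n(NaOH) used in back-titration = 0.03458 × 0.5515 = 0.01907 mol
n(HCl) left over = 0.01907 mol (1:1 ratio)
n(HCl) consumed by analyte = 0.02600 − 0.01907 = 6.931 × 10^-3 mol
From the 1:2 ratio, n(MgO) = 1/2 × 6.931 × 10^-3 = 3.466 × 10^-3 mol
mass of MgO = 3.466 × 10^-3 × 40.30 = 0.1397 g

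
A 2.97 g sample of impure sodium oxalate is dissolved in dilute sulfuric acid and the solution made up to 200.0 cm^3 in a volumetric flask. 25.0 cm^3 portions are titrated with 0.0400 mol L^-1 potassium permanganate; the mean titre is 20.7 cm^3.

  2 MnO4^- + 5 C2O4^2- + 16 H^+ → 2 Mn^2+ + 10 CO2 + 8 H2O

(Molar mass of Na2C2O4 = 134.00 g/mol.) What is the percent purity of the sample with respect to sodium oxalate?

74.7 %

n(KMnO4) per titration = 0.0207 × 0.0400 = 8.28 × 10^-4 mol
From the 5:2 ratio, n(Na2C2O4) in each aliquot = 5/2 × 8.28 × 10^-4 = 2.07 × 10^-3 mol
n(Na2C2O4) in the whole flask = 2.07 × 10^-3 × 200.0/25.0 = 0.0166 mol
mass of Na2C2O4 = 0.0166 × 134.00 = 2.22 g
% Na2C2O4 = 2.22 / 2.97 × 100 = 74.7 %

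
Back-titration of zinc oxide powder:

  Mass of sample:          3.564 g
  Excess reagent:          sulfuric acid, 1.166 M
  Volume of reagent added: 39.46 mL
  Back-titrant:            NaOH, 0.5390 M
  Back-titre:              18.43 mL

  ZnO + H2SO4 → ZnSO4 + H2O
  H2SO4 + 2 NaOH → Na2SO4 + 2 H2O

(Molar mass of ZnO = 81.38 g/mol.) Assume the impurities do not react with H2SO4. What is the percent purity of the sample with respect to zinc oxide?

n(H2SO4) added = 0.03946 × 1.166 = 0.04601 mol
n(NaOH) used in back-titration = 0.01843 × 0.5390 = 9.934 × 10^-3 mol
From the 1:2 ratio, n(H2SO4) left over = 1/2 × 9.934 × 10^-3 = 4.967 × 10^-3 mol
n(H2SO4) consumed by analyte = 0.04601 − 4.967 × 10^-3 = 0.04104 mol
n(ZnO) = 0.04104 mol (1:1 ratio)
mass of ZnO = 0.04104 × 81.38 = 3.340 g
% ZnO = 3.340 / 3.564 × 100 = 93.72 %

93.72 %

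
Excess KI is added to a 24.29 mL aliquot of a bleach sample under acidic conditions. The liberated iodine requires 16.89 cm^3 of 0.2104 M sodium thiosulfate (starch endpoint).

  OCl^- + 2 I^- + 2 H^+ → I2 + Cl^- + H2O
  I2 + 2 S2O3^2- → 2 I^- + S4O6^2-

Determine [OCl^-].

n(S2O3^2-) = 0.01689 × 0.2104 = 3.554 × 10^-3 mol
n(I2) = n(S2O3^2-)/2 = 1.777 × 10^-3 mol
n(OCl^-) in the aliquot = 1.777 × 10^-3 mol (1:1 ratio)
[OCl^-] = 1.777 × 10^-3 / 0.02429 = 0.07315 mol/L

0.07315 M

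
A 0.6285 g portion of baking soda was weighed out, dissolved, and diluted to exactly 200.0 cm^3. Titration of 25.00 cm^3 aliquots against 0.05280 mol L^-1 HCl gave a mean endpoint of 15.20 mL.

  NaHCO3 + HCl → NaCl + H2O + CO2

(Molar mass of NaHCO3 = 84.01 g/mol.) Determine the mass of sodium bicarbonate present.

0.5394 g

n(HCl) per titration = 0.01520 × 0.05280 = 8.026 × 10^-4 mol
n(NaHCO3) in each aliquot = 8.026 × 10^-4 mol (1:1 ratio)
n(NaHCO3) in the whole flask = 8.026 × 10^-4 × 200.0/25.00 = 6.420 × 10^-3 mol
mass of NaHCO3 = 6.420 × 10^-3 × 84.01 = 0.5394 g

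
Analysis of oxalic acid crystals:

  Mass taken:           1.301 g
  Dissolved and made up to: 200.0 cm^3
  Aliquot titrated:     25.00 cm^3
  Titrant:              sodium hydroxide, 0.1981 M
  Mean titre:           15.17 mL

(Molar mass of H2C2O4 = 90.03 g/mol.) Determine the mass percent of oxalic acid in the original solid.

H2C2O4 + 2 NaOH → Na2C2O4 + 2 H2O
n(NaOH) per titration = 0.01517 × 0.1981 = 3.005 × 10^-3 mol
From the 1:2 ratio, n(H2C2O4) in each aliquot = 1/2 × 3.005 × 10^-3 = 1.503 × 10^-3 mol
n(H2C2O4) in the whole flask = 1.503 × 10^-3 × 200.0/25.00 = 0.01202 mol
mass of H2C2O4 = 0.01202 × 90.03 = 1.082 g
% H2C2O4 = 1.082 / 1.301 × 100 = 83.18 %

83.18 %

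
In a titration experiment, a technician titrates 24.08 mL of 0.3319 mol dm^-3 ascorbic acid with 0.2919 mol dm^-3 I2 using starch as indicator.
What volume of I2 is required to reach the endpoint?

C6H8O6 + I2 → C6H6O6 + 2 HI
n(C6H8O6) = 0.02408 L × 0.3319 mol/L = 7.992 × 10^-3 mol
n(I2) = 7.992 × 10^-3 mol (1:1 stoichiometry)
V(I2) = 7.992 × 10^-3 mol / 0.2919 mol/L = 0.02738 L = 27.38 mL

27.38 mL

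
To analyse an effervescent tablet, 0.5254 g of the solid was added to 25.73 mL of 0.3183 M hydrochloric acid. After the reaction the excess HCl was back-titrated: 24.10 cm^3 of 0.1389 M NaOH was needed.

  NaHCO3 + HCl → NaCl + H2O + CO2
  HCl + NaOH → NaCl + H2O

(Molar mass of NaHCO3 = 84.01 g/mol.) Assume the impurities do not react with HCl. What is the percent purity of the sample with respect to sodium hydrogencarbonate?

77.43 %

n(HCl) added = 0.02573 × 0.3183 = 8.190 × 10^-3 mol
n(NaOH) used in back-titration = 0.02410 × 0.1389 = 3.347 × 10^-3 mol
n(HCl) left over = 3.347 × 10^-3 mol (1:1 ratio)
n(HCl) consumed by analyte = 8.190 × 10^-3 − 3.347 × 10^-3 = 4.842 × 10^-3 mol
n(NaHCO3) = 4.842 × 10^-3 mol (1:1 ratio)
mass of NaHCO3 = 4.842 × 10^-3 × 84.01 = 0.4068 g
% NaHCO3 = 0.4068 / 0.5254 × 100 = 77.43 %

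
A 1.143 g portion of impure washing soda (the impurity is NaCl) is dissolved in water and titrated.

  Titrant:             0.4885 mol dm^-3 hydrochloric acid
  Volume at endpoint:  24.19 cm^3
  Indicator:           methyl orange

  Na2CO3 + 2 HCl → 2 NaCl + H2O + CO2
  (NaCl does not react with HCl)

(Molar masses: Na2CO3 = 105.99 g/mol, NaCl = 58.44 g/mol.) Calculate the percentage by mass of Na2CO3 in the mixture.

n(HCl) = 0.02419 × 0.4885 = 0.01182 mol
Let x = n(Na2CO3), y = n(NaCl).
Titrant: 2x = 0.01182;  mass: 105.99x + 58.44y = 1.143
Solving, x = 5.908 × 10^-3 mol, y = 8.843 × 10^-3 mol
mass of Na2CO3 = 5.908 × 10^-3 × 105.99 = 0.6262 g
% Na2CO3 = 0.6262 / 1.143 × 100 = 54.79 %

54.79 %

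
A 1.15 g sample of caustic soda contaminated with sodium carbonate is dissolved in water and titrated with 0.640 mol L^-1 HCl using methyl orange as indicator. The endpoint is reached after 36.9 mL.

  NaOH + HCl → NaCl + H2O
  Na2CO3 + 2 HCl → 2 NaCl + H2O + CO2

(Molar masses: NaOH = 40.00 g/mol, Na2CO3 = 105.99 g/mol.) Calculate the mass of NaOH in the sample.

0.313 g

n(HCl) = 0.0369 × 0.640 = 0.0236 mol
Let x = n(NaOH), y = n(Na2CO3).
Titrant: 1x + 2y = 0.0236;  mass: 40.00x + 105.99y = 1.15
Solving, x = 7.81 × 10^-3 mol, y = 7.90 × 10^-3 mol
mass of NaOH = 7.81 × 10^-3 × 40.00 = 0.313 g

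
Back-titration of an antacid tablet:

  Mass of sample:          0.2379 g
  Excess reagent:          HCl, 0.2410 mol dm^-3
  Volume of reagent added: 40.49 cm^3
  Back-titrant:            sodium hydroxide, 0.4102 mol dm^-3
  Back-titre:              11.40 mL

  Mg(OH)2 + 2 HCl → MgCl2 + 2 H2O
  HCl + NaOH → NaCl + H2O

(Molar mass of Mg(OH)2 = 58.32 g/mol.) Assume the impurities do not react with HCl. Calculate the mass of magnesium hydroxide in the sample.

0.1482 g

n(HCl) added = 0.04049 × 0.2410 = 9.758 × 10^-3 mol
n(NaOH) used in back-titration = 0.01140 × 0.4102 = 4.676 × 10^-3 mol
n(HCl) left over = 4.676 × 10^-3 mol (1:1 ratio)
n(HCl) consumed by analyte = 9.758 × 10^-3 − 4.676 × 10^-3 = 5.082 × 10^-3 mol
From the 1:2 ratio, n(Mg(OH)2) = 1/2 × 5.082 × 10^-3 = 2.541 × 10^-3 mol
mass of Mg(OH)2 = 2.541 × 10^-3 × 58.32 = 0.1482 g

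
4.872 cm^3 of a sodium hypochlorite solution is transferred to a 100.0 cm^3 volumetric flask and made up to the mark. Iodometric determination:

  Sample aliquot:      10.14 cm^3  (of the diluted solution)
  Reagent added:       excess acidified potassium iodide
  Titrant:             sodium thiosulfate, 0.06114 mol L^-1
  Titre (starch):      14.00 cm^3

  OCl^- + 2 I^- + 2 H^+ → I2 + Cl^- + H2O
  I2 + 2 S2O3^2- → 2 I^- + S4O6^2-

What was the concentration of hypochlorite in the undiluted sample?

0.8663 mol/L

n(S2O3^2-) = 0.01400 × 0.06114 = 8.560 × 10^-4 mol
n(I2) = n(S2O3^2-)/2 = 4.280 × 10^-4 mol
n(OCl^-) in the aliquot = 4.280 × 10^-4 mol (1:1 ratio)
[OCl^-]_dilute = 4.280 × 10^-4 / 0.01014 = 0.04221 mol/L
[OCl^-]_original = 0.04221 × 100.0/4.872 = 0.8663 mol/L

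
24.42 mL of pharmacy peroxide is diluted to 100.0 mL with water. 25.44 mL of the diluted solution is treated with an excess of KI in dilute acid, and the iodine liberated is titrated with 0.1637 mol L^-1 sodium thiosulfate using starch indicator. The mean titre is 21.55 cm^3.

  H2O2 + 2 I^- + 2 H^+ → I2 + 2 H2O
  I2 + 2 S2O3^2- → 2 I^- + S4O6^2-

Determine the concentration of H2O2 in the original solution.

0.2839 mol/L

n(S2O3^2-) = 0.02155 × 0.1637 = 3.528 × 10^-3 mol
n(I2) = n(S2O3^2-)/2 = 1.764 × 10^-3 mol
n(H2O2) in the aliquot = 1.764 × 10^-3 mol (1:1 ratio)
[H2O2]_dilute = 1.764 × 10^-3 / 0.02544 = 0.06933 mol/L
[H2O2]_original = 0.06933 × 100.0/24.42 = 0.2839 mol/L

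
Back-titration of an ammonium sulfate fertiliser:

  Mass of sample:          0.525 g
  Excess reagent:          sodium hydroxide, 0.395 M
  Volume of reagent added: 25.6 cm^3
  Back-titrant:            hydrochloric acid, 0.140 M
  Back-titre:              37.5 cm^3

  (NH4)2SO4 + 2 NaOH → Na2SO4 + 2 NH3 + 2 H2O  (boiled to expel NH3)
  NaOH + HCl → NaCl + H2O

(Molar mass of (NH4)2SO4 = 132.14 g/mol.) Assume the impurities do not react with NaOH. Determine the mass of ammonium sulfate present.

0.321 g

n(NaOH) added = 0.0256 × 0.395 = 0.0101 mol
n(HCl) used in back-titration = 0.0375 × 0.140 = 5.25 × 10^-3 mol
n(NaOH) left over = 5.25 × 10^-3 mol (1:1 ratio)
n(NaOH) consumed by analyte = 0.0101 − 5.25 × 10^-3 = 4.86 × 10^-3 mol
From the 1:2 ratio, n((NH4)2SO4) = 1/2 × 4.86 × 10^-3 = 2.43 × 10^-3 mol
mass of (NH4)2SO4 = 2.43 × 10^-3 × 132.14 = 0.321 g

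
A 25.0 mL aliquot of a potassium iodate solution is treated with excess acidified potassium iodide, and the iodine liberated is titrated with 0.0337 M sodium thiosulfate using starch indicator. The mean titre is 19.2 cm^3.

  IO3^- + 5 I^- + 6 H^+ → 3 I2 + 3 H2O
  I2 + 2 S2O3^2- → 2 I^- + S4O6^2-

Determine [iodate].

0.00431 M

n(S2O3^2-) = 0.0192 × 0.0337 = 6.47 × 10^-4 mol
n(I2) = n(S2O3^2-)/2 = 3.24 × 10^-4 mol
From the 1:3 ratio, n(IO3^-) in the aliquot = 1/3 × 3.24 × 10^-4 = 1.08 × 10^-4 mol
[IO3^-] = 1.08 × 10^-4 / 0.0250 = 0.00431 mol/L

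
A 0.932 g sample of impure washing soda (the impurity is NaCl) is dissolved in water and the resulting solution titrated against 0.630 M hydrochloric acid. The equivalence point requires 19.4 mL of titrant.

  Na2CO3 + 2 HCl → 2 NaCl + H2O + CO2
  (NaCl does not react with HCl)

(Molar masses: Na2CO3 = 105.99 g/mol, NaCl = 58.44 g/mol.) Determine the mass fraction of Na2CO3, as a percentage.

n(HCl) = 0.0194 × 0.630 = 0.0122 mol
Let x = n(Na2CO3), y = n(NaCl).
Titrant: 2x = 0.0122;  mass: 105.99x + 58.44y = 0.932
Solving, x = 6.11 × 10^-3 mol, y = 4.86 × 10^-3 mol
mass of Na2CO3 = 6.11 × 10^-3 × 105.99 = 0.648 g
% Na2CO3 = 0.648 / 0.932 × 100 = 69.5 %

69.5 %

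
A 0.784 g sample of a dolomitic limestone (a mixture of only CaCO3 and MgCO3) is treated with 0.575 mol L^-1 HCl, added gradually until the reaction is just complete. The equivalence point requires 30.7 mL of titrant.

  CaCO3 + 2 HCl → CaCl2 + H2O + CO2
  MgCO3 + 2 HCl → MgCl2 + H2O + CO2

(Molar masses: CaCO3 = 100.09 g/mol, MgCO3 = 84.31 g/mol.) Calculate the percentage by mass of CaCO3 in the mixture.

32.2 %

n(HCl) = 0.0307 × 0.575 = 0.0177 mol
Let x = n(CaCO3), y = n(MgCO3).
Titrant: 2x + 2y = 0.0177;  mass: 100.09x + 84.31y = 0.784
Solving, x = 2.53 × 10^-3 mol, y = 6.30 × 10^-3 mol
mass of CaCO3 = 2.53 × 10^-3 × 100.09 = 0.253 g
% CaCO3 = 0.253 / 0.784 × 100 = 32.2 %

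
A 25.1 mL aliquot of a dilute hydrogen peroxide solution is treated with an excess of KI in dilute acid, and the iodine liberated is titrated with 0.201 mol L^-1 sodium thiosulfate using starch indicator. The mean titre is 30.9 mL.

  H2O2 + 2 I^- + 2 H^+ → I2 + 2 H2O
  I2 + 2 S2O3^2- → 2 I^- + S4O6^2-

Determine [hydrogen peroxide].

0.124 mol/L

n(S2O3^2-) = 0.0309 × 0.201 = 6.21 × 10^-3 mol
n(I2) = n(S2O3^2-)/2 = 3.11 × 10^-3 mol
n(H2O2) in the aliquot = 3.11 × 10^-3 mol (1:1 ratio)
[H2O2] = 3.11 × 10^-3 / 0.0251 = 0.124 mol/L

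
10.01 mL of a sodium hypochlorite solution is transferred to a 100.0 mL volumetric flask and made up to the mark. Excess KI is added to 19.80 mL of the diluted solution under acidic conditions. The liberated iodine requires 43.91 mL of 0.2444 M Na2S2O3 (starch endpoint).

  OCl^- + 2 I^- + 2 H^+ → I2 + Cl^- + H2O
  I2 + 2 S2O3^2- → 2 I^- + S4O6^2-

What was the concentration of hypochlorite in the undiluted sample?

2.707 M

n(S2O3^2-) = 0.04391 × 0.2444 = 0.01073 mol
n(I2) = n(S2O3^2-)/2 = 5.366 × 10^-3 mol
n(OCl^-) in the aliquot = 5.366 × 10^-3 mol (1:1 ratio)
[OCl^-]_dilute = 5.366 × 10^-3 / 0.01980 = 0.2710 mol/L
[OCl^-]_original = 0.2710 × 100.0/10.01 = 2.707 mol/L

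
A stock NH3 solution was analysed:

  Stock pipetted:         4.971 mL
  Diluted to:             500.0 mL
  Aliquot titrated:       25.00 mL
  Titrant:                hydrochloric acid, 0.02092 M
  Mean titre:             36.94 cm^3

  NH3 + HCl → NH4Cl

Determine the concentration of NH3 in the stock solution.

3.109 M

n(HCl) = 0.03694 × 0.02092 = 7.728 × 10^-4 mol
n(NH3) in the aliquot = 7.728 × 10^-4 mol (1:1 ratio)
[NH3]_dilute = 7.728 × 10^-4 / 0.02500 = 0.03091 mol/L
Dilution factor = 500.0 / 4.971 = 100.6
[NH3]_stock = 0.03091 × 100.6 = 3.109 mol/L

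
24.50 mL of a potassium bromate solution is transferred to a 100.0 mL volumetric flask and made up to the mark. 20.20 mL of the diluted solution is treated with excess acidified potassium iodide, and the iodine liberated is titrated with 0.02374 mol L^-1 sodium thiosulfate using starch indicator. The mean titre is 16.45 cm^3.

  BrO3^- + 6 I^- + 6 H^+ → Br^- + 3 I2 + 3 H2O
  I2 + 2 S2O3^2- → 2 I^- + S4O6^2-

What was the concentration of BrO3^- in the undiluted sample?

0.01315 mol/L

n(S2O3^2-) = 0.01645 × 0.02374 = 3.905 × 10^-4 mol
n(I2) = n(S2O3^2-)/2 = 1.953 × 10^-4 mol
From the 1:3 ratio, n(BrO3^-) in the aliquot = 1/3 × 1.953 × 10^-4 = 6.509 × 10^-5 mol
[BrO3^-]_dilute = 6.509 × 10^-5 / 0.02020 = 0.003222 mol/L
[BrO3^-]_original = 0.003222 × 100.0/24.50 = 0.01315 mol/L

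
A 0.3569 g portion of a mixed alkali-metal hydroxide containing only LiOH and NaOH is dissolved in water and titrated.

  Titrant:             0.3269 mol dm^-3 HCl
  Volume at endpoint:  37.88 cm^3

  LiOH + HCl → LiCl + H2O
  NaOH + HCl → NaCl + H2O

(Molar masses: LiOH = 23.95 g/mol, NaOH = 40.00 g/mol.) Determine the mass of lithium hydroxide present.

0.2066 g

n(HCl) = 0.03788 × 0.3269 = 0.01238 mol
Let x = n(LiOH), y = n(NaOH).
Titrant: 1x + 1y = 0.01238;  mass: 23.95x + 40.00y = 0.3569
Solving, x = 8.624 × 10^-3 mol, y = 3.759 × 10^-3 mol
mass of LiOH = 8.624 × 10^-3 × 23.95 = 0.2066 g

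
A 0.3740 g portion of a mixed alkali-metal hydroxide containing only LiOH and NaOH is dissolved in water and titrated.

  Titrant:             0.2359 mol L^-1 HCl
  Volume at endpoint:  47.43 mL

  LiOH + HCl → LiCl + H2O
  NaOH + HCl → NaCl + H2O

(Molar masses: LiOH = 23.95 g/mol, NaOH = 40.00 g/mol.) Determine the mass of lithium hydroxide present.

0.1098 g

n(HCl) = 0.04743 × 0.2359 = 0.01119 mol
Let x = n(LiOH), y = n(NaOH).
Titrant: 1x + 1y = 0.01119;  mass: 23.95x + 40.00y = 0.3740
Solving, x = 4.583 × 10^-3 mol, y = 6.606 × 10^-3 mol
mass of LiOH = 4.583 × 10^-3 × 23.95 = 0.1098 g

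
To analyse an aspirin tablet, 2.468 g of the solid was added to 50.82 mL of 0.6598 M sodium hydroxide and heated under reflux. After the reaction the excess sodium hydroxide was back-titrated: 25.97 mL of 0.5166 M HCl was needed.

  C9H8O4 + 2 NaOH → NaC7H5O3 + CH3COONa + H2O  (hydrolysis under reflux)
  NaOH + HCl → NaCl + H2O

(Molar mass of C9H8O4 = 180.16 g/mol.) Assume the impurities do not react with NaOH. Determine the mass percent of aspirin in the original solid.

73.42 %

n(NaOH) added = 0.05082 × 0.6598 = 0.03353 mol
n(HCl) used in back-titration = 0.02597 × 0.5166 = 0.01342 mol
n(NaOH) left over = 0.01342 mol (1:1 ratio)
n(NaOH) consumed by analyte = 0.03353 − 0.01342 = 0.02011 mol
From the 1:2 ratio, n(C9H8O4) = 1/2 × 0.02011 = 0.01006 mol
mass of C9H8O4 = 0.01006 × 180.16 = 1.812 g
% C9H8O4 = 1.812 / 2.468 × 100 = 73.42 %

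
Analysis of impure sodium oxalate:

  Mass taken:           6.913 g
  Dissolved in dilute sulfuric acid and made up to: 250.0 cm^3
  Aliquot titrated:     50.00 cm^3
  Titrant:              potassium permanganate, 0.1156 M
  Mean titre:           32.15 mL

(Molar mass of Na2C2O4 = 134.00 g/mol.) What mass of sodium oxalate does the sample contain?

6.225 g

2 MnO4^- + 5 C2O4^2- + 16 H^+ → 2 Mn^2+ + 10 CO2 + 8 H2O
n(KMnO4) per titration = 0.03215 × 0.1156 = 3.717 × 10^-3 mol
From the 5:2 ratio, n(Na2C2O4) in each aliquot = 5/2 × 3.717 × 10^-3 = 9.291 × 10^-3 mol
n(Na2C2O4) in the whole flask = 9.291 × 10^-3 × 250.0/50.00 = 0.04646 mol
mass of Na2C2O4 = 0.04646 × 134.00 = 6.225 g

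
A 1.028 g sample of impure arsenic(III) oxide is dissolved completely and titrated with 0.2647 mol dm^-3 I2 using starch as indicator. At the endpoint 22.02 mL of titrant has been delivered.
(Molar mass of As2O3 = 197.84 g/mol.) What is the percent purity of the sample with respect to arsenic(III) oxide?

56.09 %

As2O3 + 2 I2 + 2 H2O → As2O5 + 4 HI
n(I2) = 0.02202 L × 0.2647 mol/L = 5.829 × 10^-3 mol
From the 1:2 ratio, n(As2O3) = 1/2 × 5.829 × 10^-3 = 2.914 × 10^-3 mol
mass of As2O3 = 2.914 × 10^-3 × 197.84 g/mol = 0.5766 g
% As2O3 = 0.5766 / 1.028 × 100 = 56.09 %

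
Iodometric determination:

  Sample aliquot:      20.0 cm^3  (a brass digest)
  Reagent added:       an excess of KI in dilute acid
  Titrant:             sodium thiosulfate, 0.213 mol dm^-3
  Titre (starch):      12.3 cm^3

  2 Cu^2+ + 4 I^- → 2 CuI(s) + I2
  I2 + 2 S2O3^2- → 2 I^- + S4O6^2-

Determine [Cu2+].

0.131 mol/L

n(S2O3^2-) = 0.0123 × 0.213 = 2.62 × 10^-3 mol
n(I2) = n(S2O3^2-)/2 = 1.31 × 10^-3 mol
From the 2:1 ratio, n(Cu2+) in the aliquot = 2/1 × 1.31 × 10^-3 = 2.62 × 10^-3 mol
[Cu2+] = 2.62 × 10^-3 / 0.0200 = 0.131 mol/L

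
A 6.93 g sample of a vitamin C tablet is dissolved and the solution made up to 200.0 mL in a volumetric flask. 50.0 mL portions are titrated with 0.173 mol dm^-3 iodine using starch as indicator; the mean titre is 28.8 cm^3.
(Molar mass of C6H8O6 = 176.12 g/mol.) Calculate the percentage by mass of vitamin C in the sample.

C6H8O6 + I2 → C6H6O6 + 2 HI
n(I2) per titration = 0.0288 × 0.173 = 4.98 × 10^-3 mol
n(C6H8O6) in each aliquot = 4.98 × 10^-3 mol (1:1 ratio)
n(C6H8O6) in the whole flask = 4.98 × 10^-3 × 200.0/50.0 = 0.0199 mol
mass of C6H8O6 = 0.0199 × 176.12 = 3.51 g
% C6H8O6 = 3.51 / 6.93 × 100 = 50.6 %

50.6 %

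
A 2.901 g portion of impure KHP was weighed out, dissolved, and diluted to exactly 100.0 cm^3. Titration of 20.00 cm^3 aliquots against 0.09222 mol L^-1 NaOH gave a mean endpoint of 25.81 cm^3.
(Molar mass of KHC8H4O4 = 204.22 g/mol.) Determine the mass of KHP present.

2.430 g

KHC8H4O4 + NaOH → KNaC8H4O4 + H2O
n(NaOH) per titration = 0.02581 × 0.09222 = 2.380 × 10^-3 mol
n(KHC8H4O4) in each aliquot = 2.380 × 10^-3 mol (1:1 ratio)
n(KHC8H4O4) in the whole flask = 2.380 × 10^-3 × 100.0/20.00 = 0.01190 mol
mass of KHC8H4O4 = 0.01190 × 204.22 = 2.430 g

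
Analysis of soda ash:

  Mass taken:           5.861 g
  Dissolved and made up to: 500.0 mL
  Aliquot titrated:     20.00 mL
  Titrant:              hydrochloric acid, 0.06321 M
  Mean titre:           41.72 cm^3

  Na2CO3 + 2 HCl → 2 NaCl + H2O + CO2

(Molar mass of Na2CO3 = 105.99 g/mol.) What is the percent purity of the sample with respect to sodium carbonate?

n(HCl) per titration = 0.04172 × 0.06321 = 2.637 × 10^-3 mol
From the 1:2 ratio, n(Na2CO3) in each aliquot = 1/2 × 2.637 × 10^-3 = 1.319 × 10^-3 mol
n(Na2CO3) in the whole flask = 1.319 × 10^-3 × 500.0/20.00 = 0.03296 mol
mass of Na2CO3 = 0.03296 × 105.99 = 3.494 g
% Na2CO3 = 3.494 / 5.861 × 100 = 59.61 %

59.61 %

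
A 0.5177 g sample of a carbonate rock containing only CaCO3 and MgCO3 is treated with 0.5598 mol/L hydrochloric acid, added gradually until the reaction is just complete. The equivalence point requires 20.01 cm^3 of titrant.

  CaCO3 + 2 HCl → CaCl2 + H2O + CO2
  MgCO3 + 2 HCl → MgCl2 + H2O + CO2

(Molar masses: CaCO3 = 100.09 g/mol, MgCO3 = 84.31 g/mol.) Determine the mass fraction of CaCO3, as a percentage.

55.74 %

n(HCl) = 0.02001 × 0.5598 = 0.01120 mol
Let x = n(CaCO3), y = n(MgCO3).
Titrant: 2x + 2y = 0.01120;  mass: 100.09x + 84.31y = 0.5177
Solving, x = 2.883 × 10^-3 mol, y = 2.718 × 10^-3 mol
mass of CaCO3 = 2.883 × 10^-3 × 100.09 = 0.2886 g
% CaCO3 = 0.2886 / 0.5177 × 100 = 55.74 %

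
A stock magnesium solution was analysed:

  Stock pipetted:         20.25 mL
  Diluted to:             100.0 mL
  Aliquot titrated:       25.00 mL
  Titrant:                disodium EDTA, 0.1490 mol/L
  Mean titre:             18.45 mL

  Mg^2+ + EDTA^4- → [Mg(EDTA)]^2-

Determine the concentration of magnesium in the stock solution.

0.5430 mol/L

n(EDTA) = 0.01845 × 0.1490 = 2.749 × 10^-3 mol
n(Mg2+) in the aliquot = 2.749 × 10^-3 mol (1:1 ratio)
[Mg2+]_dilute = 2.749 × 10^-3 / 0.02500 = 0.1100 mol/L
Dilution factor = 100.0 / 20.25 = 4.938
[Mg2+]_stock = 0.1100 × 4.938 = 0.5430 mol/L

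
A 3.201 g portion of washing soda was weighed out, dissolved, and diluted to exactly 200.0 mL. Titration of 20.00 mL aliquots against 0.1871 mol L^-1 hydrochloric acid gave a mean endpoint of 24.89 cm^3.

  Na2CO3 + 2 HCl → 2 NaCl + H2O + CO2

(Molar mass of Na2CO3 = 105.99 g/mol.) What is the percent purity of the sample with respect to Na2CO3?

77.10 %

n(HCl) per titration = 0.02489 × 0.1871 = 4.657 × 10^-3 mol
From the 1:2 ratio, n(Na2CO3) in each aliquot = 1/2 × 4.657 × 10^-3 = 2.328 × 10^-3 mol
n(Na2CO3) in the whole flask = 2.328 × 10^-3 × 200.0/20.00 = 0.02328 mol
mass of Na2CO3 = 0.02328 × 105.99 = 2.468 g
% Na2CO3 = 2.468 / 3.201 × 100 = 77.10 %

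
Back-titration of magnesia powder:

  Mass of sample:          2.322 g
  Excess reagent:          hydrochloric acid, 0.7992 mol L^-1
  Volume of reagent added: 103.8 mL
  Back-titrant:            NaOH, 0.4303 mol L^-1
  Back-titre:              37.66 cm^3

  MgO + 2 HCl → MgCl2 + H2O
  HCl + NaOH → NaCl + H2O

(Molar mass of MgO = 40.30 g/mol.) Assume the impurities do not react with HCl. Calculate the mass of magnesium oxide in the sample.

n(HCl) added = 0.1038 × 0.7992 = 0.08296 mol
n(NaOH) used in back-titration = 0.03766 × 0.4303 = 0.01621 mol
n(HCl) left over = 0.01621 mol (1:1 ratio)
n(HCl) consumed by analyte = 0.08296 − 0.01621 = 0.06675 mol
From the 1:2 ratio, n(MgO) = 1/2 × 0.06675 = 0.03338 mol
mass of MgO = 0.03338 × 40.30 = 1.345 g

1.345 g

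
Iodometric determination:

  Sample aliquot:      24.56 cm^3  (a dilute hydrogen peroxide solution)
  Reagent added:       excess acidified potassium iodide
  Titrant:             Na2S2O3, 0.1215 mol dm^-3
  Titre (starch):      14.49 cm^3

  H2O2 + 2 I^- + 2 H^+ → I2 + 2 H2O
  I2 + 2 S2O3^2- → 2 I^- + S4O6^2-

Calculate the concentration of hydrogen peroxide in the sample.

0.03584 mol/L

n(S2O3^2-) = 0.01449 × 0.1215 = 1.761 × 10^-3 mol
n(I2) = n(S2O3^2-)/2 = 8.803 × 10^-4 mol
n(H2O2) in the aliquot = 8.803 × 10^-4 mol (1:1 ratio)
[H2O2] = 8.803 × 10^-4 / 0.02456 = 0.03584 mol/L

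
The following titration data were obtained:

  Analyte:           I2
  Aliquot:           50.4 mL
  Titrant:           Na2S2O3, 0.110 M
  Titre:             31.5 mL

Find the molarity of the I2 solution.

0.0344 M

I2 + 2 S2O3^2- → 2 I^- + S4O6^2-
n(Na2S2O3) = 0.0315 L × 0.110 mol/L = 3.46 × 10^-3 mol
From the 1:2 mole ratio, n(I2) = 1/2 × 3.46 × 10^-3 = 1.73 × 10^-3 mol
[I2] = 1.73 × 10^-3 mol / 0.0504 L = 0.0344 mol/L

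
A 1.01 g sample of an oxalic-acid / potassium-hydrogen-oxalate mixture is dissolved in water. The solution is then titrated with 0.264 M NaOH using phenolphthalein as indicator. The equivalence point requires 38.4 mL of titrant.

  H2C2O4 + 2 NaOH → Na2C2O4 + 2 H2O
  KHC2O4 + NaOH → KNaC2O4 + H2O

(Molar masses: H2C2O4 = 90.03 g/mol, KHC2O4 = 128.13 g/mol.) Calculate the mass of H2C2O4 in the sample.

n(NaOH) = 0.0384 × 0.264 = 0.0101 mol
Let x = n(H2C2O4), y = n(KHC2O4).
Titrant: 2x + 1y = 0.0101;  mass: 90.03x + 128.13y = 1.01
Solving, x = 1.74 × 10^-3 mol, y = 6.66 × 10^-3 mol
mass of H2C2O4 = 1.74 × 10^-3 × 90.03 = 0.156 g

0.156 g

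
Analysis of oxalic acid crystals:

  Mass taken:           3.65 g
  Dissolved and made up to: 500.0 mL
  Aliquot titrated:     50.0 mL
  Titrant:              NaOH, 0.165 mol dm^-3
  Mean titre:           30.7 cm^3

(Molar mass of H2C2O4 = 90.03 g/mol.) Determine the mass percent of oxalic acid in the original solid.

62.5 %

H2C2O4 + 2 NaOH → Na2C2O4 + 2 H2O
n(NaOH) per titration = 0.0307 × 0.165 = 5.07 × 10^-3 mol
From the 1:2 ratio, n(H2C2O4) in each aliquot = 1/2 × 5.07 × 10^-3 = 2.53 × 10^-3 mol
n(H2C2O4) in the whole flask = 2.53 × 10^-3 × 500.0/50.0 = 0.0253 mol
mass of H2C2O4 = 0.0253 × 90.03 = 2.28 g
% H2C2O4 = 2.28 / 3.65 × 100 = 62.5 %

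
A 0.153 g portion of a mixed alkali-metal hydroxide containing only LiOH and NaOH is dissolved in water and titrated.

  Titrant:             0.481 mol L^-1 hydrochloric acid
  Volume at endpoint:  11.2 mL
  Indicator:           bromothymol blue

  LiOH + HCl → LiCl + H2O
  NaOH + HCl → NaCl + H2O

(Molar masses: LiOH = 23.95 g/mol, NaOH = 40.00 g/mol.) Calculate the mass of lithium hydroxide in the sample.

n(HCl) = 0.0112 × 0.481 = 5.39 × 10^-3 mol
Let x = n(LiOH), y = n(NaOH).
Titrant: 1x + 1y = 5.39 × 10^-3;  mass: 23.95x + 40.00y = 0.153
Solving, x = 3.89 × 10^-3 mol, y = 1.49 × 10^-3 mol
mass of LiOH = 3.89 × 10^-3 × 23.95 = 0.0932 g

0.0932 g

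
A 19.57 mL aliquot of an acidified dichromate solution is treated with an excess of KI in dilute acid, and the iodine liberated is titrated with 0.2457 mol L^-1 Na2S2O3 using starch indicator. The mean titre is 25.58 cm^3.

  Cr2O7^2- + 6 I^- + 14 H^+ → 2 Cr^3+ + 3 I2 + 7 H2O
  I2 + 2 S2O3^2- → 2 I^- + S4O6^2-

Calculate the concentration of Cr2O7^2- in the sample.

n(S2O3^2-) = 0.02558 × 0.2457 = 6.285 × 10^-3 mol
n(I2) = n(S2O3^2-)/2 = 3.143 × 10^-3 mol
From the 1:3 ratio, n(Cr2O7^2-) in the aliquot = 1/3 × 3.143 × 10^-3 = 1.048 × 10^-3 mol
[Cr2O7^2-] = 1.048 × 10^-3 / 0.01957 = 0.05353 mol/L

0.05353 mol/L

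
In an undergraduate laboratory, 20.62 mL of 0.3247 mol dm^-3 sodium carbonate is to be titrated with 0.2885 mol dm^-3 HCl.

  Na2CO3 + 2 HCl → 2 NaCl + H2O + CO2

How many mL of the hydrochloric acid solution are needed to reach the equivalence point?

46.41 mL

n(Na2CO3) = 0.02062 L × 0.3247 mol/L = 6.695 × 10^-3 mol
From the 2:1 stoichiometry, n(HCl) = 2/1 × 6.695 × 10^-3 = 0.01339 mol
V(HCl) = 0.01339 mol / 0.2885 mol/L = 0.04641 L = 46.41 mL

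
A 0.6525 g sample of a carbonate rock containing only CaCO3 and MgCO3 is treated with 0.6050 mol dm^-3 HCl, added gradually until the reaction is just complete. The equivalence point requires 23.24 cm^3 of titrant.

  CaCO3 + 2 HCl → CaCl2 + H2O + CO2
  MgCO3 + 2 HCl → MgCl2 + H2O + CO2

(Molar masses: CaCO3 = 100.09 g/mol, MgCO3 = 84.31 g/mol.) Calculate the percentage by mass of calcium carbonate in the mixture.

58.12 %

n(HCl) = 0.02324 × 0.6050 = 0.01406 mol
Let x = n(CaCO3), y = n(MgCO3).
Titrant: 2x + 2y = 0.01406;  mass: 100.09x + 84.31y = 0.6525
Solving, x = 3.789 × 10^-3 mol, y = 3.241 × 10^-3 mol
mass of CaCO3 = 3.789 × 10^-3 × 100.09 = 0.3793 g
% CaCO3 = 0.3793 / 0.6525 × 100 = 58.12 %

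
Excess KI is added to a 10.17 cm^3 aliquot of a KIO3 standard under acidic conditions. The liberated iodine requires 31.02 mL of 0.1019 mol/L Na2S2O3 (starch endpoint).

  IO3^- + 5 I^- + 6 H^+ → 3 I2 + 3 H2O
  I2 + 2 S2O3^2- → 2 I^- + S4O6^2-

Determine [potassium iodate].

n(S2O3^2-) = 0.03102 × 0.1019 = 3.161 × 10^-3 mol
n(I2) = n(S2O3^2-)/2 = 1.580 × 10^-3 mol
From the 1:3 ratio, n(IO3^-) in the aliquot = 1/3 × 1.580 × 10^-3 = 5.268 × 10^-4 mol
[IO3^-] = 5.268 × 10^-4 / 0.01017 = 0.05180 mol/L

0.05180 mol/L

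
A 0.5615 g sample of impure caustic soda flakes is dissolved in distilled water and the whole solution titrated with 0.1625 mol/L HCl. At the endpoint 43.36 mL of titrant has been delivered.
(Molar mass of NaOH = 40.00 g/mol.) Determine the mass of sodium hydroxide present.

0.2818 g

NaOH + HCl → NaCl + H2O
n(HCl) = 0.04336 L × 0.1625 mol/L = 7.046 × 10^-3 mol
n(NaOH) = 7.046 × 10^-3 mol (1:1 ratio)
mass of NaOH = 7.046 × 10^-3 × 40.00 g/mol = 0.2818 g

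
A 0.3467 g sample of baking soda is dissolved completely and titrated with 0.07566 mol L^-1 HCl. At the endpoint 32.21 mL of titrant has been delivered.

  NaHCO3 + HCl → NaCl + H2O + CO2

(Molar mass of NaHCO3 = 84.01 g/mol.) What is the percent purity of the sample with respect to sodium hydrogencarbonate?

n(HCl) = 0.03221 L × 0.07566 mol/L = 2.437 × 10^-3 mol
n(NaHCO3) = 2.437 × 10^-3 mol (1:1 ratio)
mass of NaHCO3 = 2.437 × 10^-3 × 84.01 g/mol = 0.2047 g
% NaHCO3 = 0.2047 / 0.3467 × 100 = 59.05 %

59.05 %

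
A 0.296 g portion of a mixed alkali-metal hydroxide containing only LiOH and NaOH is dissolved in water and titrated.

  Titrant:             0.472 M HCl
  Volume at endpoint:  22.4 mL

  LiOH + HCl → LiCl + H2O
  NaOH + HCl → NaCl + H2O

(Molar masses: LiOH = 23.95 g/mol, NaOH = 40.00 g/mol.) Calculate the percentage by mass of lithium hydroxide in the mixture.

n(HCl) = 0.0224 × 0.472 = 0.0106 mol
Let x = n(LiOH), y = n(NaOH).
Titrant: 1x + 1y = 0.0106;  mass: 23.95x + 40.00y = 0.296
Solving, x = 7.91 × 10^-3 mol, y = 2.67 × 10^-3 mol
mass of LiOH = 7.91 × 10^-3 × 23.95 = 0.189 g
% LiOH = 0.189 / 0.296 × 100 = 64.0 %

64.0 %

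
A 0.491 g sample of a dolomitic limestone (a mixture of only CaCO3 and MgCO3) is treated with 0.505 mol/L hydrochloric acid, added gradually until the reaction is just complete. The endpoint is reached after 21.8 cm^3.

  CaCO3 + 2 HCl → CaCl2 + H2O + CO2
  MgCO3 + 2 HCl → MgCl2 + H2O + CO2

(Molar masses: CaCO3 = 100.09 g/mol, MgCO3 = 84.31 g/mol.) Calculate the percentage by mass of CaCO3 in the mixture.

n(HCl) = 0.0218 × 0.505 = 0.0110 mol
Let x = n(CaCO3), y = n(MgCO3).
Titrant: 2x + 2y = 0.0110;  mass: 100.09x + 84.31y = 0.491
Solving, x = 1.71 × 10^-3 mol, y = 3.80 × 10^-3 mol
mass of CaCO3 = 1.71 × 10^-3 × 100.09 = 0.171 g
% CaCO3 = 0.171 / 0.491 × 100 = 34.8 %

34.8 %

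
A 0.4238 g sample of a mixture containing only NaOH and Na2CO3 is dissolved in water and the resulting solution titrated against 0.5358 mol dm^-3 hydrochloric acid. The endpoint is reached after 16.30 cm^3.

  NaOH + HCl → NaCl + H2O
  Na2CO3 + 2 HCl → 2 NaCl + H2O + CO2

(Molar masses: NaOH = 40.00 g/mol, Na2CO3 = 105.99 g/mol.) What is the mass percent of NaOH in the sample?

28.35 %

n(HCl) = 0.01630 × 0.5358 = 8.734 × 10^-3 mol
Let x = n(NaOH), y = n(Na2CO3).
Titrant: 1x + 2y = 8.734 × 10^-3;  mass: 40.00x + 105.99y = 0.4238
Solving, x = 3.004 × 10^-3 mol, y = 2.865 × 10^-3 mol
mass of NaOH = 3.004 × 10^-3 × 40.00 = 0.1202 g
% NaOH = 0.1202 / 0.4238 × 100 = 28.35 %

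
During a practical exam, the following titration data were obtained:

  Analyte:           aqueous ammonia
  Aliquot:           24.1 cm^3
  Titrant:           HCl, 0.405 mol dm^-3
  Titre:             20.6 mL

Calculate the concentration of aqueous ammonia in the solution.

NH3 + HCl → NH4Cl
n(HCl) = 0.0206 L × 0.405 mol/L = 8.34 × 10^-3 mol
n(NH3) = 8.34 × 10^-3 mol (1:1 mole ratio)
[NH3] = 8.34 × 10^-3 mol / 0.0241 L = 0.346 mol/L

0.346 mol/L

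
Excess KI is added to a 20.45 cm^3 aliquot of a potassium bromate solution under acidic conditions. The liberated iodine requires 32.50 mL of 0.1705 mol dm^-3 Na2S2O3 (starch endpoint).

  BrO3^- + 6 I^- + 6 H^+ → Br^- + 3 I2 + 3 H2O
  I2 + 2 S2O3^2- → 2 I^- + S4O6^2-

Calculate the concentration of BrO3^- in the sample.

0.04516 mol/L

n(S2O3^2-) = 0.03250 × 0.1705 = 5.541 × 10^-3 mol
n(I2) = n(S2O3^2-)/2 = 2.771 × 10^-3 mol
From the 1:3 ratio, n(BrO3^-) in the aliquot = 1/3 × 2.771 × 10^-3 = 9.235 × 10^-4 mol
[BrO3^-] = 9.235 × 10^-4 / 0.02045 = 0.04516 mol/L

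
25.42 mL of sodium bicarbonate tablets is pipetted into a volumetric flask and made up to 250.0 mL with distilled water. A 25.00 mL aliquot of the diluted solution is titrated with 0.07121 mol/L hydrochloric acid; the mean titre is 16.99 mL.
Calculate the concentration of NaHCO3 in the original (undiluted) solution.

NaHCO3 + HCl → NaCl + H2O + CO2
n(HCl) = 0.01699 × 0.07121 = 1.210 × 10^-3 mol
n(NaHCO3) in the aliquot = 1.210 × 10^-3 mol (1:1 ratio)
[NaHCO3]_dilute = 1.210 × 10^-3 / 0.02500 = 0.04839 mol/L
Dilution factor = 250.0 / 25.42 = 9.835
[NaHCO3]_stock = 0.04839 × 9.835 = 0.4759 mol/L

0.4759 mol/L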